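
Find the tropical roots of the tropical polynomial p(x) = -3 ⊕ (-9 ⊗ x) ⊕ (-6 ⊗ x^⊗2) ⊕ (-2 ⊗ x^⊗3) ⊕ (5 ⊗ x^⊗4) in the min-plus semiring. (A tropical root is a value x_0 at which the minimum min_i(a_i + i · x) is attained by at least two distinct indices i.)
Roots: {-7, -4, -3, 6}

Each tropical root is a break point of the lower envelope of the lines y = a_i + i · x (there are 5 lines, with slopes 0, 1, ..., 4). Only the lines that attain the minimum somewhere contribute to roots; other lines are dominated. Here the surviving (envelope) indices are i = 4, i = 3, i = 2, i = 1, i = 0.
Intersections between consecutive envelope lines give the roots: for adjacent envelope indices i < j the intersection is x = (a_i − a_j) / (j − i). Reading off the sorted break points: {-7, -4, -3, 6}.
Verification: at each break x_0, at least two indices attain the minimum of min_i(a_i + i · x_0).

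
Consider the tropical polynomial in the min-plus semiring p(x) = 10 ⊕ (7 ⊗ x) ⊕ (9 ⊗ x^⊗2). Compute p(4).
p(4) = 10

A tropical monomial a ⊗ x^⊗i evaluates to a + i · x. Evaluating each term at x = 4:
  Term 0 contributes 10 + 0 · 4 = 10
  Term 1 contributes 7 + 1 · 4 = 11
  Term 2 contributes 9 + 2 · 4 = 17
p(4) = ⊕ of these = min[10, 11, 17] = 10.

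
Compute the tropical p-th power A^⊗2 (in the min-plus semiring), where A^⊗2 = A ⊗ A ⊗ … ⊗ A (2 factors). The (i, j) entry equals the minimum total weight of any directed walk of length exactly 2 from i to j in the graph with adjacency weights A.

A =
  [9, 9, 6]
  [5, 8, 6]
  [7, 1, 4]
A^⊗2 =
  [13, 7, 10]
  [13, 7, 10]
  [6, 5, 7]

Each entry (A^⊗2)_ij equals the minimum over all length-2 walks i = v_0 → v_1 → … → v_2 = j of Σ_t A[v_t][v_{t+1}]. For example, for (i, j) = (0, 2) we minimise over 3 possible intermediate vertex sequences; the minimum is 10, attained along the walk 0 → 2 → 2.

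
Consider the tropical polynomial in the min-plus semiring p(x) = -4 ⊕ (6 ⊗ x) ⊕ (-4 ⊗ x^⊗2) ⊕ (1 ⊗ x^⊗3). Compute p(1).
p(1) = -4

A tropical monomial a ⊗ x^⊗i evaluates to a + i · x. Evaluating each term at x = 1:
  Term 0 contributes -4 + 0 · 1 = -4
  Term 1 contributes 6 + 1 · 1 = 7
  Term 2 contributes -4 + 2 · 1 = -2
  Term 3 contributes 1 + 3 · 1 = 4
p(1) = ⊕ of these = min[-4, 7, -2, 4] = -4.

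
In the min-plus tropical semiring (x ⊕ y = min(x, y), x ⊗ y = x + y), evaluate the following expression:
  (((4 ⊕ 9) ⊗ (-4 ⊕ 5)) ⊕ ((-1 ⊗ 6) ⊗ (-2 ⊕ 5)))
(((4 ⊕ 9) ⊗ (-4 ⊕ 5)) ⊕ ((-1 ⊗ 6) ⊗ (-2 ⊕ 5))) = 0

Expand innermost to outermost. Recall ⊕ takes the minimum of its arguments and ⊗ takes their sum. Working out the expression (((4 ⊕ 9) ⊗ (-4 ⊕ 5)) ⊕ ((-1 ⊗ 6) ⊗ (-2 ⊕ 5))) gives 0.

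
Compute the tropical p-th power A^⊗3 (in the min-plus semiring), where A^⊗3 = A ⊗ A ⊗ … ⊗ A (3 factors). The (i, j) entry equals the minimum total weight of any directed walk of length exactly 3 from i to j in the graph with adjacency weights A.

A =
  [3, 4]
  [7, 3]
A^⊗3 =
  [9, 10]
  [13, 9]

Each entry (A^⊗3)_ij equals the minimum over all length-3 walks i = v_0 → v_1 → … → v_3 = j of Σ_t A[v_t][v_{t+1}]. For example, for (i, j) = (0, 1) we minimise over 4 possible intermediate vertex sequences; the minimum is 10, attained along the walk 0 → 0 → 0 → 1.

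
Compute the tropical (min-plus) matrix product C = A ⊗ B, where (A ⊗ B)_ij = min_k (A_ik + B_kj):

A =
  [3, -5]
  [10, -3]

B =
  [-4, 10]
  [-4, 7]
A ⊗ B =
  [-9, 2]
  [-7, 4]

Apply the min-plus product entry-by-entry:
  C[0][0] = min over k of (A[0][0] + B[0][0] = 3 + -4 = -1, A[0][1] + B[1][0] = -5 + -4 = -9) = -9 (attained at k = 1)
  C[0][1] = min over k of (A[0][0] + B[0][1] = 3 + 10 = 13, A[0][1] + B[1][1] = -5 + 7 = 2) = 2 (attained at k = 1)
  C[1][0] = min over k of (A[1][0] + B[0][0] = 10 + -4 = 6, A[1][1] + B[1][0] = -3 + -4 = -7) = -7 (attained at k = 1)
  C[1][1] = min over k of (A[1][0] + B[0][1] = 10 + 10 = 20, A[1][1] + B[1][1] = -3 + 7 = 4) = 4 (attained at k = 1)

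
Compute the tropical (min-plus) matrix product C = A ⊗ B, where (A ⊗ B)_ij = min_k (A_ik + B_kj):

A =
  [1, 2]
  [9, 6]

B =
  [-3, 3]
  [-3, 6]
A ⊗ B =
  [-2, 4]
  [3, 12]

Apply the min-plus product entry-by-entry:
  C[0][0] = min over k of (A[0][0] + B[0][0] = 1 + -3 = -2, A[0][1] + B[1][0] = 2 + -3 = -1) = -2 (attained at k = 0)
  C[0][1] = min over k of (A[0][0] + B[0][1] = 1 + 3 = 4, A[0][1] + B[1][1] = 2 + 6 = 8) = 4 (attained at k = 0)
  C[1][0] = min over k of (A[1][0] + B[0][0] = 9 + -3 = 6, A[1][1] + B[1][0] = 6 + -3 = 3) = 3 (attained at k = 1)
  C[1][1] = min over k of (A[1][0] + B[0][1] = 9 + 3 = 12, A[1][1] + B[1][1] = 6 + 6 = 12) = 12 (attained at k = 0)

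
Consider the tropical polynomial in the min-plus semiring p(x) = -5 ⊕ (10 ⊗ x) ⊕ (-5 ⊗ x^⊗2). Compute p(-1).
p(-1) = -7

A tropical monomial a ⊗ x^⊗i evaluates to a + i · x. Evaluating each term at x = -1:
  Term 0 contributes -5 + 0 · -1 = -5
  Term 1 contributes 10 + 1 · -1 = 9
  Term 2 contributes -5 + 2 · -1 = -7
p(-1) = ⊕ of these = min[-5, 9, -7] = -7.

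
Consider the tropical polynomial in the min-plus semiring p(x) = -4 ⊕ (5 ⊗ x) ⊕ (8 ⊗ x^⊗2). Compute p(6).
p(6) = -4

A tropical monomial a ⊗ x^⊗i evaluates to a + i · x. Evaluating each term at x = 6:
  Term 0 contributes -4 + 0 · 6 = -4
  Term 1 contributes 5 + 1 · 6 = 11
  Term 2 contributes 8 + 2 · 6 = 20
p(6) = ⊕ of these = min[-4, 11, 20] = -4.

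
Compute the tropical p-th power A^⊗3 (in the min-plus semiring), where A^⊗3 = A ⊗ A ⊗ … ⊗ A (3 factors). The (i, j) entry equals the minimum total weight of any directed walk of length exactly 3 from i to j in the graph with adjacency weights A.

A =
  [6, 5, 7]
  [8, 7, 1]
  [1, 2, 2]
A^⊗3 =
  [7, 8, 8]
  [4, 5, 4]
  [4, 5, 5]

Each entry (A^⊗3)_ij equals the minimum over all length-3 walks i = v_0 → v_1 → … → v_3 = j of Σ_t A[v_t][v_{t+1}]. For example, for (i, j) = (0, 2) we minimise over 9 possible intermediate vertex sequences; the minimum is 8, attained along the walk 0 → 1 → 2 → 2.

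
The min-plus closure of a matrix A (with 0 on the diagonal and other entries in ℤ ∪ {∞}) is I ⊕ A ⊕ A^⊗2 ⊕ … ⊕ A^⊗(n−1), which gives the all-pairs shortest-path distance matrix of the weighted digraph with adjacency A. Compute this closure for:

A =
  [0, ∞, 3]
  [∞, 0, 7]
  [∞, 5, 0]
Closure =
  [0, 8, 3]
  [∞, 0, 7]
  [∞, 5, 0]

This is the Floyd-Warshall all-pairs shortest-path computation. For each intermediate vertex k = 0, 1, …, 2, update dist[i][j] ← min(dist[i][j], dist[i][k] + dist[k][j]). The final matrix gives, for each (i, j), the minimum total weight of any directed path from i to j (possibly empty when i = j).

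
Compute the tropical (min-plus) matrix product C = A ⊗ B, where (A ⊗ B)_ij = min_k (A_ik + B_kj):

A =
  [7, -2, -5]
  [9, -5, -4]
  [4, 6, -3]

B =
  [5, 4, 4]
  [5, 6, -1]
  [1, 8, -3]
A ⊗ B =
  [-4, 3, -8]
  [-3, 1, -7]
  [-2, 5, -6]

Apply the min-plus product entry-by-entry:
  C[0][0] = min over k of (A[0][0] + B[0][0] = 7 + 5 = 12, A[0][1] + B[1][0] = -2 + 5 = 3, A[0][2] + B[2][0] = -5 + 1 = -4) = -4 (attained at k = 2)
  C[0][1] = min over k of (A[0][0] + B[0][1] = 7 + 4 = 11, A[0][1] + B[1][1] = -2 + 6 = 4, A[0][2] + B[2][1] = -5 + 8 = 3) = 3 (attained at k = 2)
  C[0][2] = min over k of (A[0][0] + B[0][2] = 7 + 4 = 11, A[0][1] + B[1][2] = -2 + -1 = -3, A[0][2] + B[2][2] = -5 + -3 = -8) = -8 (attained at k = 2)
  C[1][0] = min over k of (A[1][0] + B[0][0] = 9 + 5 = 14, A[1][1] + B[1][0] = -5 + 5 = 0, A[1][2] + B[2][0] = -4 + 1 = -3) = -3 (attained at k = 2)
  C[1][1] = min over k of (A[1][0] + B[0][1] = 9 + 4 = 13, A[1][1] + B[1][1] = -5 + 6 = 1, A[1][2] + B[2][1] = -4 + 8 = 4) = 1 (attained at k = 1)
  C[1][2] = min over k of (A[1][0] + B[0][2] = 9 + 4 = 13, A[1][1] + B[1][2] = -5 + -1 = -6, A[1][2] + B[2][2] = -4 + -3 = -7) = -7 (attained at k = 2)
  C[2][0] = min over k of (A[2][0] + B[0][0] = 4 + 5 = 9, A[2][1] + B[1][0] = 6 + 5 = 11, A[2][2] + B[2][0] = -3 + 1 = -2) = -2 (attained at k = 2)
  C[2][1] = min over k of (A[2][0] + B[0][1] = 4 + 4 = 8, A[2][1] + B[1][1] = 6 + 6 = 12, A[2][2] + B[2][1] = -3 + 8 = 5) = 5 (attained at k = 2)
  C[2][2] = min over k of (A[2][0] + B[0][2] = 4 + 4 = 8, A[2][1] + B[1][2] = 6 + -1 = 5, A[2][2] + B[2][2] = -3 + -3 = -6) = -6 (attained at k = 2)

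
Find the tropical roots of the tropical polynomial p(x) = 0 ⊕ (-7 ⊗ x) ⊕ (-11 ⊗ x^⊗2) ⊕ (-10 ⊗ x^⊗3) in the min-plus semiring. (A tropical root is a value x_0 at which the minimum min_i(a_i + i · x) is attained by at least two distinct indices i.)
Roots: {-1, 4, 7}

Each tropical root is a break point of the lower envelope of the lines y = a_i + i · x (there are 4 lines, with slopes 0, 1, ..., 3). Only the lines that attain the minimum somewhere contribute to roots; other lines are dominated. Here the surviving (envelope) indices are i = 3, i = 2, i = 1, i = 0.
Intersections between consecutive envelope lines give the roots: for adjacent envelope indices i < j the intersection is x = (a_i − a_j) / (j − i). Reading off the sorted break points: {-1, 4, 7}.
Verification: at each break x_0, at least two indices attain the minimum of min_i(a_i + i · x_0).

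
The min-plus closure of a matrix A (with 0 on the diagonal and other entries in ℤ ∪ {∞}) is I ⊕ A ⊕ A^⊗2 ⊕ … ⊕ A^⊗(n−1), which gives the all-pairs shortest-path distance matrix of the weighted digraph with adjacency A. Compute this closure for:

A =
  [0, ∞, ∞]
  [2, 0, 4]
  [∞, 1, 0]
Closure =
  [0, ∞, ∞]
  [2, 0, 4]
  [3, 1, 0]

This is the Floyd-Warshall all-pairs shortest-path computation. For each intermediate vertex k = 0, 1, …, 2, update dist[i][j] ← min(dist[i][j], dist[i][k] + dist[k][j]). The final matrix gives, for each (i, j), the minimum total weight of any directed path from i to j (possibly empty when i = j).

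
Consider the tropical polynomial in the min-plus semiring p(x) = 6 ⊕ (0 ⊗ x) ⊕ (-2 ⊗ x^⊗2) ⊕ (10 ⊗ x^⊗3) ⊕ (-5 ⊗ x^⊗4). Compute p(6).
p(6) = 6

A tropical monomial a ⊗ x^⊗i evaluates to a + i · x. Evaluating each term at x = 6:
  Term 0 contributes 6 + 0 · 6 = 6
  Term 1 contributes 0 + 1 · 6 = 6
  Term 2 contributes -2 + 2 · 6 = 10
  Term 3 contributes 10 + 3 · 6 = 28
  Term 4 contributes -5 + 4 · 6 = 19
p(6) = ⊕ of these = min[6, 6, 10, 28, 19] = 6.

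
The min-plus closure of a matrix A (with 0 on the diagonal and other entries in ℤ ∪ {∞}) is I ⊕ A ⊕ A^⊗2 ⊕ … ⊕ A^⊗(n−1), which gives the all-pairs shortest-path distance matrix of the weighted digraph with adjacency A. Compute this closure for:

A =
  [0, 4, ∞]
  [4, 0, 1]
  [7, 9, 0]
Closure =
  [0, 4, 5]
  [4, 0, 1]
  [7, 9, 0]

This is the Floyd-Warshall all-pairs shortest-path computation. For each intermediate vertex k = 0, 1, …, 2, update dist[i][j] ← min(dist[i][j], dist[i][k] + dist[k][j]). The final matrix gives, for each (i, j), the minimum total weight of any directed path from i to j (possibly empty when i = j).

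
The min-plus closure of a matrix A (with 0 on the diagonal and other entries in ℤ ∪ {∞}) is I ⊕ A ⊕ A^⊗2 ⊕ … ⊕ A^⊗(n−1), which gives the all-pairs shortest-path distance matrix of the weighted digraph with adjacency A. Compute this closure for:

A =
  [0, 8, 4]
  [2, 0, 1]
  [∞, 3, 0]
Closure =
  [0, 7, 4]
  [2, 0, 1]
  [5, 3, 0]

This is the Floyd-Warshall all-pairs shortest-path computation. For each intermediate vertex k = 0, 1, …, 2, update dist[i][j] ← min(dist[i][j], dist[i][k] + dist[k][j]). The final matrix gives, for each (i, j), the minimum total weight of any directed path from i to j (possibly empty when i = j).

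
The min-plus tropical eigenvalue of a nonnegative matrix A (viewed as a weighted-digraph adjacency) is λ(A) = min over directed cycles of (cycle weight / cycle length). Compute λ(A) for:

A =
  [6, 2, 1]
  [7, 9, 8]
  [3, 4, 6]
λ(A) = 2

Enumerate directed cycles and compute their means (weight / length). Sample:
  cycle 0 → 0: weight = 6, length = 1, mean = 6/1 ≈ 6.000
  cycle 1 → 1: weight = 9, length = 1, mean = 9/1 ≈ 9.000
  cycle 2 → 2: weight = 6, length = 1, mean = 6/1 ≈ 6.000
  cycle 0 → 1 → 0: weight = 9, length = 2, mean = 9/2 ≈ 4.500
  cycle 0 → 2 → 0: weight = 4, length = 2, mean = 4/2 ≈ 2.000
  cycle 1 → 0 → 1: weight = 9, length = 2, mean = 9/2 ≈ 4.500
Minimum mean = 2.000, attained e.g. along the cycle 0 → 2 → 0 with weight 4 and length 2. So λ(A) = 4/2 = 2.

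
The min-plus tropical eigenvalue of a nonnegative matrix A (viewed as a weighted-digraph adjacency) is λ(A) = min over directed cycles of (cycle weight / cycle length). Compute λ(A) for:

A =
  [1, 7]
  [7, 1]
λ(A) = 1

Enumerate directed cycles and compute their means (weight / length). Sample:
  cycle 0 → 0: weight = 1, length = 1, mean = 1/1 ≈ 1.000
  cycle 1 → 1: weight = 1, length = 1, mean = 1/1 ≈ 1.000
  cycle 0 → 1 → 0: weight = 14, length = 2, mean = 14/2 ≈ 7.000
  cycle 1 → 0 → 1: weight = 14, length = 2, mean = 14/2 ≈ 7.000
Minimum mean = 1.000, attained e.g. along the cycle 0 → 0 with weight 1 and length 1. So λ(A) = 1/1 = 1.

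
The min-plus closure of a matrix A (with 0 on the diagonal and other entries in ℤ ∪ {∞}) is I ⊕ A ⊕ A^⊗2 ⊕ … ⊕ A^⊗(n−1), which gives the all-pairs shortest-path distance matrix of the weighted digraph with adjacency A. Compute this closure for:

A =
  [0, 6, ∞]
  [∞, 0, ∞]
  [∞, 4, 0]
Closure =
  [0, 6, ∞]
  [∞, 0, ∞]
  [∞, 4, 0]

This is the Floyd-Warshall all-pairs shortest-path computation. For each intermediate vertex k = 0, 1, …, 2, update dist[i][j] ← min(dist[i][j], dist[i][k] + dist[k][j]). The final matrix gives, for each (i, j), the minimum total weight of any directed path from i to j (possibly empty when i = j).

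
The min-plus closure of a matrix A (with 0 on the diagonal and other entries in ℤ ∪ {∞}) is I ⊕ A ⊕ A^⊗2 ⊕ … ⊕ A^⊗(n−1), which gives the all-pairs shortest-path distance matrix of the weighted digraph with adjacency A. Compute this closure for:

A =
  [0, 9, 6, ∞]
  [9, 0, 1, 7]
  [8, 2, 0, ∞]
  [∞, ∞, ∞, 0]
Closure =
  [0, 8, 6, 15]
  [9, 0, 1, 7]
  [8, 2, 0, 9]
  [∞, ∞, ∞, 0]

This is the Floyd-Warshall all-pairs shortest-path computation. For each intermediate vertex k = 0, 1, …, 3, update dist[i][j] ← min(dist[i][j], dist[i][k] + dist[k][j]). The final matrix gives, for each (i, j), the minimum total weight of any directed path from i to j (possibly empty when i = j).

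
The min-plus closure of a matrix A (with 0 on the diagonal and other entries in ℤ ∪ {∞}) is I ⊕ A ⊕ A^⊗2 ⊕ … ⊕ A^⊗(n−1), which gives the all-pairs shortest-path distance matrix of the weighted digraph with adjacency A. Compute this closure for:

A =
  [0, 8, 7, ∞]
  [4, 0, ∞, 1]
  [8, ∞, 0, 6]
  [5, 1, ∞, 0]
Closure =
  [0, 8, 7, 9]
  [4, 0, 11, 1]
  [8, 7, 0, 6]
  [5, 1, 12, 0]

This is the Floyd-Warshall all-pairs shortest-path computation. For each intermediate vertex k = 0, 1, …, 3, update dist[i][j] ← min(dist[i][j], dist[i][k] + dist[k][j]). The final matrix gives, for each (i, j), the minimum total weight of any directed path from i to j (possibly empty when i = j).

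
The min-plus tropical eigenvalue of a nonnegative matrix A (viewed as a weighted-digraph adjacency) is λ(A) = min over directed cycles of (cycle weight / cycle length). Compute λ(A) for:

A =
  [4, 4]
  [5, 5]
λ(A) = 4

Enumerate directed cycles and compute their means (weight / length). Sample:
  cycle 0 → 0: weight = 4, length = 1, mean = 4/1 ≈ 4.000
  cycle 1 → 1: weight = 5, length = 1, mean = 5/1 ≈ 5.000
  cycle 0 → 1 → 0: weight = 9, length = 2, mean = 9/2 ≈ 4.500
  cycle 1 → 0 → 1: weight = 9, length = 2, mean = 9/2 ≈ 4.500
Minimum mean = 4.000, attained e.g. along the cycle 0 → 0 with weight 4 and length 1. So λ(A) = 4/1 = 4.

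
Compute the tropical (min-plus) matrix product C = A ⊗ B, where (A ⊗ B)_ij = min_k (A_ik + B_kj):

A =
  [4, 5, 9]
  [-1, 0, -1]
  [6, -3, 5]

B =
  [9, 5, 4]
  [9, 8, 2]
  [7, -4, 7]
A ⊗ B =
  [13, 5, 7]
  [6, -5, 2]
  [6, 1, -1]

Apply the min-plus product entry-by-entry:
  C[0][0] = min over k of (A[0][0] + B[0][0] = 4 + 9 = 13, A[0][1] + B[1][0] = 5 + 9 = 14, A[0][2] + B[2][0] = 9 + 7 = 16) = 13 (attained at k = 0)
  C[0][1] = min over k of (A[0][0] + B[0][1] = 4 + 5 = 9, A[0][1] + B[1][1] = 5 + 8 = 13, A[0][2] + B[2][1] = 9 + -4 = 5) = 5 (attained at k = 2)
  C[0][2] = min over k of (A[0][0] + B[0][2] = 4 + 4 = 8, A[0][1] + B[1][2] = 5 + 2 = 7, A[0][2] + B[2][2] = 9 + 7 = 16) = 7 (attained at k = 1)
  C[1][0] = min over k of (A[1][0] + B[0][0] = -1 + 9 = 8, A[1][1] + B[1][0] = 0 + 9 = 9, A[1][2] + B[2][0] = -1 + 7 = 6) = 6 (attained at k = 2)
  C[1][1] = min over k of (A[1][0] + B[0][1] = -1 + 5 = 4, A[1][1] + B[1][1] = 0 + 8 = 8, A[1][2] + B[2][1] = -1 + -4 = -5) = -5 (attained at k = 2)
  C[1][2] = min over k of (A[1][0] + B[0][2] = -1 + 4 = 3, A[1][1] + B[1][2] = 0 + 2 = 2, A[1][2] + B[2][2] = -1 + 7 = 6) = 2 (attained at k = 1)
  C[2][0] = min over k of (A[2][0] + B[0][0] = 6 + 9 = 15, A[2][1] + B[1][0] = -3 + 9 = 6, A[2][2] + B[2][0] = 5 + 7 = 12) = 6 (attained at k = 1)
  C[2][1] = min over k of (A[2][0] + B[0][1] = 6 + 5 = 11, A[2][1] + B[1][1] = -3 + 8 = 5, A[2][2] + B[2][1] = 5 + -4 = 1) = 1 (attained at k = 2)
  C[2][2] = min over k of (A[2][0] + B[0][2] = 6 + 4 = 10, A[2][1] + B[1][2] = -3 + 2 = -1, A[2][2] + B[2][2] = 5 + 7 = 12) = -1 (attained at k = 1)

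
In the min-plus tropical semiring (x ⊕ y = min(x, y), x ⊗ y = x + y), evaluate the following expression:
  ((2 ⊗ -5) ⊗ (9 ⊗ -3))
((2 ⊗ -5) ⊗ (9 ⊗ -3)) = 3

Expand innermost to outermost. Recall ⊕ takes the minimum of its arguments and ⊗ takes their sum. Working out the expression ((2 ⊗ -5) ⊗ (9 ⊗ -3)) gives 3.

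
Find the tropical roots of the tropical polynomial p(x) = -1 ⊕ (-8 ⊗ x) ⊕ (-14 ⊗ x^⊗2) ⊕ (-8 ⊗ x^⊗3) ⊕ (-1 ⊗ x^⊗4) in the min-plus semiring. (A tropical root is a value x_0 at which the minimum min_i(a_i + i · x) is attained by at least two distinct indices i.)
Roots: {-7, -6, 6, 7}

Each tropical root is a break point of the lower envelope of the lines y = a_i + i · x (there are 5 lines, with slopes 0, 1, ..., 4). Only the lines that attain the minimum somewhere contribute to roots; other lines are dominated. Here the surviving (envelope) indices are i = 4, i = 3, i = 2, i = 1, i = 0.
Intersections between consecutive envelope lines give the roots: for adjacent envelope indices i < j the intersection is x = (a_i − a_j) / (j − i). Reading off the sorted break points: {-7, -6, 6, 7}.
Verification: at each break x_0, at least two indices attain the minimum of min_i(a_i + i · x_0).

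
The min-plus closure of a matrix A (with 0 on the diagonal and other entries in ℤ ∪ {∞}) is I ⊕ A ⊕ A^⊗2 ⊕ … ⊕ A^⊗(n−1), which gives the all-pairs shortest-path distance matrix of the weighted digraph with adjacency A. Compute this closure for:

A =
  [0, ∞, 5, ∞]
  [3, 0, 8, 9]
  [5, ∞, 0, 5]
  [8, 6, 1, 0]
Closure =
  [0, 16, 5, 10]
  [3, 0, 8, 9]
  [5, 11, 0, 5]
  [6, 6, 1, 0]

This is the Floyd-Warshall all-pairs shortest-path computation. For each intermediate vertex k = 0, 1, …, 3, update dist[i][j] ← min(dist[i][j], dist[i][k] + dist[k][j]). The final matrix gives, for each (i, j), the minimum total weight of any directed path from i to j (possibly empty when i = j).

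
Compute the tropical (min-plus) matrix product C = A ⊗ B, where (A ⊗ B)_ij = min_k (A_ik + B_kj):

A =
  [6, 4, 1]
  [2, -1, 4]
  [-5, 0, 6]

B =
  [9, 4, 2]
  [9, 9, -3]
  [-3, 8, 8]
A ⊗ B =
  [-2, 9, 1]
  [1, 6, -4]
  [3, -1, -3]

Apply the min-plus product entry-by-entry:
  C[0][0] = min over k of (A[0][0] + B[0][0] = 6 + 9 = 15, A[0][1] + B[1][0] = 4 + 9 = 13, A[0][2] + B[2][0] = 1 + -3 = -2) = -2 (attained at k = 2)
  C[0][1] = min over k of (A[0][0] + B[0][1] = 6 + 4 = 10, A[0][1] + B[1][1] = 4 + 9 = 13, A[0][2] + B[2][1] = 1 + 8 = 9) = 9 (attained at k = 2)
  C[0][2] = min over k of (A[0][0] + B[0][2] = 6 + 2 = 8, A[0][1] + B[1][2] = 4 + -3 = 1, A[0][2] + B[2][2] = 1 + 8 = 9) = 1 (attained at k = 1)
  C[1][0] = min over k of (A[1][0] + B[0][0] = 2 + 9 = 11, A[1][1] + B[1][0] = -1 + 9 = 8, A[1][2] + B[2][0] = 4 + -3 = 1) = 1 (attained at k = 2)
  C[1][1] = min over k of (A[1][0] + B[0][1] = 2 + 4 = 6, A[1][1] + B[1][1] = -1 + 9 = 8, A[1][2] + B[2][1] = 4 + 8 = 12) = 6 (attained at k = 0)
  C[1][2] = min over k of (A[1][0] + B[0][2] = 2 + 2 = 4, A[1][1] + B[1][2] = -1 + -3 = -4, A[1][2] + B[2][2] = 4 + 8 = 12) = -4 (attained at k = 1)
  C[2][0] = min over k of (A[2][0] + B[0][0] = -5 + 9 = 4, A[2][1] + B[1][0] = 0 + 9 = 9, A[2][2] + B[2][0] = 6 + -3 = 3) = 3 (attained at k = 2)
  C[2][1] = min over k of (A[2][0] + B[0][1] = -5 + 4 = -1, A[2][1] + B[1][1] = 0 + 9 = 9, A[2][2] + B[2][1] = 6 + 8 = 14) = -1 (attained at k = 0)
  C[2][2] = min over k of (A[2][0] + B[0][2] = -5 + 2 = -3, A[2][1] + B[1][2] = 0 + -3 = -3, A[2][2] + B[2][2] = 6 + 8 = 14) = -3 (attained at k = 0)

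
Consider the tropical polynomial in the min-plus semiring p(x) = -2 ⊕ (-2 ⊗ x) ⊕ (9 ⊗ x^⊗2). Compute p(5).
p(5) = -2

A tropical monomial a ⊗ x^⊗i evaluates to a + i · x. Evaluating each term at x = 5:
  Term 0 contributes -2 + 0 · 5 = -2
  Term 1 contributes -2 + 1 · 5 = 3
  Term 2 contributes 9 + 2 · 5 = 19
p(5) = ⊕ of these = min[-2, 3, 19] = -2.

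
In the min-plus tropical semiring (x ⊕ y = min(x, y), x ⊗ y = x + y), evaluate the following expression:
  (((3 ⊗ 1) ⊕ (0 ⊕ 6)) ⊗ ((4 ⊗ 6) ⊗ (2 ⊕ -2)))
(((3 ⊗ 1) ⊕ (0 ⊕ 6)) ⊗ ((4 ⊗ 6) ⊗ (2 ⊕ -2))) = 8

Expand innermost to outermost. Recall ⊕ takes the minimum of its arguments and ⊗ takes their sum. Working out the expression (((3 ⊗ 1) ⊕ (0 ⊕ 6)) ⊗ ((4 ⊗ 6) ⊗ (2 ⊕ -2))) gives 8.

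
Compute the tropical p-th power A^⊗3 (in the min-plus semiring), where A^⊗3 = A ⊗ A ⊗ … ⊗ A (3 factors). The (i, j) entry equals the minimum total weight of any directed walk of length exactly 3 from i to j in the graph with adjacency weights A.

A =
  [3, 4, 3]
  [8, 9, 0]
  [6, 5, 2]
A^⊗3 =
  [9, 9, 6]
  [8, 7, 4]
  [10, 9, 6]

Each entry (A^⊗3)_ij equals the minimum over all length-3 walks i = v_0 → v_1 → … → v_3 = j of Σ_t A[v_t][v_{t+1}]. For example, for (i, j) = (0, 2) we minimise over 9 possible intermediate vertex sequences; the minimum is 6, attained along the walk 0 → 1 → 2 → 2.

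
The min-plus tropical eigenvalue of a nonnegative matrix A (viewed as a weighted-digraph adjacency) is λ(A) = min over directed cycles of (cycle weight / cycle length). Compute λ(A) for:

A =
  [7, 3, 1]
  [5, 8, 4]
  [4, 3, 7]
λ(A) = 5/2

Enumerate directed cycles and compute their means (weight / length). Sample:
  cycle 0 → 0: weight = 7, length = 1, mean = 7/1 ≈ 7.000
  cycle 1 → 1: weight = 8, length = 1, mean = 8/1 ≈ 8.000
  cycle 2 → 2: weight = 7, length = 1, mean = 7/1 ≈ 7.000
  cycle 0 → 1 → 0: weight = 8, length = 2, mean = 8/2 ≈ 4.000
  cycle 0 → 2 → 0: weight = 5, length = 2, mean = 5/2 ≈ 2.500
  cycle 1 → 0 → 1: weight = 8, length = 2, mean = 8/2 ≈ 4.000
Minimum mean = 2.500, attained e.g. along the cycle 0 → 2 → 0 with weight 5 and length 2. So λ(A) = 5/2 = 5/2.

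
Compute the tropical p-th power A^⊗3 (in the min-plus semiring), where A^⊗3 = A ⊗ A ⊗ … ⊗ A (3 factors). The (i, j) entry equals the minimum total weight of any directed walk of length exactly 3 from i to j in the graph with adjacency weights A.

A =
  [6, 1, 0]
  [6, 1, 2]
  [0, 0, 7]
A^⊗3 =
  [3, 1, 0]
  [3, 3, 2]
  [0, 0, 3]

Each entry (A^⊗3)_ij equals the minimum over all length-3 walks i = v_0 → v_1 → … → v_3 = j of Σ_t A[v_t][v_{t+1}]. For example, for (i, j) = (0, 2) we minimise over 9 possible intermediate vertex sequences; the minimum is 0, attained along the walk 0 → 2 → 0 → 2.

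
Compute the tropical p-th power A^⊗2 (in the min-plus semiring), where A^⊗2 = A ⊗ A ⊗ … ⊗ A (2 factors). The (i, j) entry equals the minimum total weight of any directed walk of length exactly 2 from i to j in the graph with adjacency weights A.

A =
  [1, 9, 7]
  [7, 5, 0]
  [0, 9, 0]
A^⊗2 =
  [2, 10, 7]
  [0, 9, 0]
  [0, 9, 0]

Each entry (A^⊗2)_ij equals the minimum over all length-2 walks i = v_0 → v_1 → … → v_2 = j of Σ_t A[v_t][v_{t+1}]. For example, for (i, j) = (0, 2) we minimise over 3 possible intermediate vertex sequences; the minimum is 7, attained along the walk 0 → 2 → 2.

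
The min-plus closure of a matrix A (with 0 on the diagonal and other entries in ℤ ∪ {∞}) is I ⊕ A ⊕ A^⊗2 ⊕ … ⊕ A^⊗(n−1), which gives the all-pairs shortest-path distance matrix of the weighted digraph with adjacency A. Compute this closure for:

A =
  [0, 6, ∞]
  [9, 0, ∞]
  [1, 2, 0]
Closure =
  [0, 6, ∞]
  [9, 0, ∞]
  [1, 2, 0]

This is the Floyd-Warshall all-pairs shortest-path computation. For each intermediate vertex k = 0, 1, …, 2, update dist[i][j] ← min(dist[i][j], dist[i][k] + dist[k][j]). The final matrix gives, for each (i, j), the minimum total weight of any directed path from i to j (possibly empty when i = j).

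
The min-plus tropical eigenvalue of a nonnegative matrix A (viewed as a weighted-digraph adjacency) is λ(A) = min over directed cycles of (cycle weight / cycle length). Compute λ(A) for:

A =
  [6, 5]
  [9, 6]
λ(A) = 6

Enumerate directed cycles and compute their means (weight / length). Sample:
  cycle 0 → 0: weight = 6, length = 1, mean = 6/1 ≈ 6.000
  cycle 1 → 1: weight = 6, length = 1, mean = 6/1 ≈ 6.000
  cycle 0 → 1 → 0: weight = 14, length = 2, mean = 14/2 ≈ 7.000
  cycle 1 → 0 → 1: weight = 14, length = 2, mean = 14/2 ≈ 7.000
Minimum mean = 6.000, attained e.g. along the cycle 0 → 0 with weight 6 and length 1. So λ(A) = 6/1 = 6.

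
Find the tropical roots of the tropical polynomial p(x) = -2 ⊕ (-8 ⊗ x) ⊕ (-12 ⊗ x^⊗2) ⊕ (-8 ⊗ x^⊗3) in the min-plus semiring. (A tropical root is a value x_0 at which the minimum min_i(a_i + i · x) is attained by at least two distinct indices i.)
Roots: {-4, 4, 6}

Each tropical root is a break point of the lower envelope of the lines y = a_i + i · x (there are 4 lines, with slopes 0, 1, ..., 3). Only the lines that attain the minimum somewhere contribute to roots; other lines are dominated. Here the surviving (envelope) indices are i = 3, i = 2, i = 1, i = 0.
Intersections between consecutive envelope lines give the roots: for adjacent envelope indices i < j the intersection is x = (a_i − a_j) / (j − i). Reading off the sorted break points: {-4, 4, 6}.
Verification: at each break x_0, at least two indices attain the minimum of min_i(a_i + i · x_0).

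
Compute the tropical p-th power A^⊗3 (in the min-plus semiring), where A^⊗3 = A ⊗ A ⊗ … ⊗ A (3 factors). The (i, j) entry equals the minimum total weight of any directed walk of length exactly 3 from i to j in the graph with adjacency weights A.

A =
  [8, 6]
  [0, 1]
A^⊗3 =
  [7, 8]
  [2, 3]

Each entry (A^⊗3)_ij equals the minimum over all length-3 walks i = v_0 → v_1 → … → v_3 = j of Σ_t A[v_t][v_{t+1}]. For example, for (i, j) = (0, 1) we minimise over 4 possible intermediate vertex sequences; the minimum is 8, attained along the walk 0 → 1 → 1 → 1.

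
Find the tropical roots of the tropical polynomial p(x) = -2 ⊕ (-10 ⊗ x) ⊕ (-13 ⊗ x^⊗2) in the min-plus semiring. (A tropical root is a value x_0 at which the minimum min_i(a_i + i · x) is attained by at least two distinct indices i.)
Roots: {3, 8}

Each tropical root is a break point of the lower envelope of the lines y = a_i + i · x (there are 3 lines, with slopes 0, 1, ..., 2). Only the lines that attain the minimum somewhere contribute to roots; other lines are dominated. Here the surviving (envelope) indices are i = 2, i = 1, i = 0.
Intersections between consecutive envelope lines give the roots: for adjacent envelope indices i < j the intersection is x = (a_i − a_j) / (j − i). Reading off the sorted break points: {3, 8}.
Verification: at each break x_0, at least two indices attain the minimum of min_i(a_i + i · x_0).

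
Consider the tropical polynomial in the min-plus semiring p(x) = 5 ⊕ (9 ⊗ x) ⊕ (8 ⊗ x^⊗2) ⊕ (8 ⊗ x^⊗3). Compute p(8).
p(8) = 5

A tropical monomial a ⊗ x^⊗i evaluates to a + i · x. Evaluating each term at x = 8:
  Term 0 contributes 5 + 0 · 8 = 5
  Term 1 contributes 9 + 1 · 8 = 17
  Term 2 contributes 8 + 2 · 8 = 24
  Term 3 contributes 8 + 3 · 8 = 32
p(8) = ⊕ of these = min[5, 17, 24, 32] = 5.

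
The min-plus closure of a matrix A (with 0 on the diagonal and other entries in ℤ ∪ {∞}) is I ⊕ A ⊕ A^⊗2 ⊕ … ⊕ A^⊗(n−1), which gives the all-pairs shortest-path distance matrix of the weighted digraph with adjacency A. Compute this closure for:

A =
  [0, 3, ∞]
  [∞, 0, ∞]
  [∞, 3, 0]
Closure =
  [0, 3, ∞]
  [∞, 0, ∞]
  [∞, 3, 0]

This is the Floyd-Warshall all-pairs shortest-path computation. For each intermediate vertex k = 0, 1, …, 2, update dist[i][j] ← min(dist[i][j], dist[i][k] + dist[k][j]). The final matrix gives, for each (i, j), the minimum total weight of any directed path from i to j (possibly empty when i = j).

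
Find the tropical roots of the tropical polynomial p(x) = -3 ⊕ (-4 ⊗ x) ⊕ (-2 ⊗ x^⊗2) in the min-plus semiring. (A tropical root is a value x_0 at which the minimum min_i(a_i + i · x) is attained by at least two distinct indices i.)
Roots: {-2, 1}

Each tropical root is a break point of the lower envelope of the lines y = a_i + i · x (there are 3 lines, with slopes 0, 1, ..., 2). Only the lines that attain the minimum somewhere contribute to roots; other lines are dominated. Here the surviving (envelope) indices are i = 2, i = 1, i = 0.
Intersections between consecutive envelope lines give the roots: for adjacent envelope indices i < j the intersection is x = (a_i − a_j) / (j − i). Reading off the sorted break points: {-2, 1}.
Verification: at each break x_0, at least two indices attain the minimum of min_i(a_i + i · x_0).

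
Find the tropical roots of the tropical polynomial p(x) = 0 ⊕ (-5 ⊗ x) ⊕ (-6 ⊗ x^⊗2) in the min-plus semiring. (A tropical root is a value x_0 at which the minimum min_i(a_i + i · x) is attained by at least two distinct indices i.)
Roots: {1, 5}

Each tropical root is a break point of the lower envelope of the lines y = a_i + i · x (there are 3 lines, with slopes 0, 1, ..., 2). Only the lines that attain the minimum somewhere contribute to roots; other lines are dominated. Here the surviving (envelope) indices are i = 2, i = 1, i = 0.
Intersections between consecutive envelope lines give the roots: for adjacent envelope indices i < j the intersection is x = (a_i − a_j) / (j − i). Reading off the sorted break points: {1, 5}.
Verification: at each break x_0, at least two indices attain the minimum of min_i(a_i + i · x_0).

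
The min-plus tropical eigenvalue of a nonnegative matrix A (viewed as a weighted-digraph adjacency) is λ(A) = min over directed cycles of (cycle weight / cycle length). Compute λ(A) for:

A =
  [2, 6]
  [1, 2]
λ(A) = 2

Enumerate directed cycles and compute their means (weight / length). Sample:
  cycle 0 → 0: weight = 2, length = 1, mean = 2/1 ≈ 2.000
  cycle 1 → 1: weight = 2, length = 1, mean = 2/1 ≈ 2.000
  cycle 0 → 1 → 0: weight = 7, length = 2, mean = 7/2 ≈ 3.500
  cycle 1 → 0 → 1: weight = 7, length = 2, mean = 7/2 ≈ 3.500
Minimum mean = 2.000, attained e.g. along the cycle 0 → 0 with weight 2 and length 1. So λ(A) = 2/1 = 2.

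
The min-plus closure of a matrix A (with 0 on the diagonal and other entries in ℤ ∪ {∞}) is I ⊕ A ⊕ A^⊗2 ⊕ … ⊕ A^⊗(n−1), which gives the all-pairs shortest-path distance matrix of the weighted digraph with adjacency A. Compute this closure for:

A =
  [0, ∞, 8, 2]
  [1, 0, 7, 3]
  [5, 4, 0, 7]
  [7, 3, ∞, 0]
Closure =
  [0, 5, 8, 2]
  [1, 0, 7, 3]
  [5, 4, 0, 7]
  [4, 3, 10, 0]

This is the Floyd-Warshall all-pairs shortest-path computation. For each intermediate vertex k = 0, 1, …, 3, update dist[i][j] ← min(dist[i][j], dist[i][k] + dist[k][j]). The final matrix gives, for each (i, j), the minimum total weight of any directed path from i to j (possibly empty when i = j).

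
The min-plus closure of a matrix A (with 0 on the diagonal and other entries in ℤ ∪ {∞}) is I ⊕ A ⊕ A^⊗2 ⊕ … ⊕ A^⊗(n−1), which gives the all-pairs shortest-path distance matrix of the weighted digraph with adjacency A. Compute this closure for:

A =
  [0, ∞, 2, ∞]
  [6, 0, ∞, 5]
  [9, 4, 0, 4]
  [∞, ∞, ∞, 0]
Closure =
  [0, 6, 2, 6]
  [6, 0, 8, 5]
  [9, 4, 0, 4]
  [∞, ∞, ∞, 0]

This is the Floyd-Warshall all-pairs shortest-path computation. For each intermediate vertex k = 0, 1, …, 3, update dist[i][j] ← min(dist[i][j], dist[i][k] + dist[k][j]). The final matrix gives, for each (i, j), the minimum total weight of any directed path from i to j (possibly empty when i = j).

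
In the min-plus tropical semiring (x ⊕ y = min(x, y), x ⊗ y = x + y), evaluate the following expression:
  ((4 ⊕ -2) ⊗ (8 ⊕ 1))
((4 ⊕ -2) ⊗ (8 ⊕ 1)) = -1

Expand innermost to outermost. Recall ⊕ takes the minimum of its arguments and ⊗ takes their sum. Working out the expression ((4 ⊕ -2) ⊗ (8 ⊕ 1)) gives -1.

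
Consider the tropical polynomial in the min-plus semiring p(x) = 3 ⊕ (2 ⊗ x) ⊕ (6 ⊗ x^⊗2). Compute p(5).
p(5) = 3

A tropical monomial a ⊗ x^⊗i evaluates to a + i · x. Evaluating each term at x = 5:
  Term 0 contributes 3 + 0 · 5 = 3
  Term 1 contributes 2 + 1 · 5 = 7
  Term 2 contributes 6 + 2 · 5 = 16
p(5) = ⊕ of these = min[3, 7, 16] = 3.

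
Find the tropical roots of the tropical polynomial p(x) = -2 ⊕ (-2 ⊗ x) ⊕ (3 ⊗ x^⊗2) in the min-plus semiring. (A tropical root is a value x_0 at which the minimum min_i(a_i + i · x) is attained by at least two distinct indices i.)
Roots: {-5, 0}

Each tropical root is a break point of the lower envelope of the lines y = a_i + i · x (there are 3 lines, with slopes 0, 1, ..., 2). Only the lines that attain the minimum somewhere contribute to roots; other lines are dominated. Here the surviving (envelope) indices are i = 2, i = 1, i = 0.
Intersections between consecutive envelope lines give the roots: for adjacent envelope indices i < j the intersection is x = (a_i − a_j) / (j − i). Reading off the sorted break points: {-5, 0}.
Verification: at each break x_0, at least two indices attain the minimum of min_i(a_i + i · x_0).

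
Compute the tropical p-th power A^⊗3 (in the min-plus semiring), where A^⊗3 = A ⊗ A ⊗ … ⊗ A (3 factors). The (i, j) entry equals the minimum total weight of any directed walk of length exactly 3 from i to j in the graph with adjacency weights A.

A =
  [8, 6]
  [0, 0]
A^⊗3 =
  [6, 6]
  [0, 0]

Each entry (A^⊗3)_ij equals the minimum over all length-3 walks i = v_0 → v_1 → … → v_3 = j of Σ_t A[v_t][v_{t+1}]. For example, for (i, j) = (0, 1) we minimise over 4 possible intermediate vertex sequences; the minimum is 6, attained along the walk 0 → 1 → 1 → 1.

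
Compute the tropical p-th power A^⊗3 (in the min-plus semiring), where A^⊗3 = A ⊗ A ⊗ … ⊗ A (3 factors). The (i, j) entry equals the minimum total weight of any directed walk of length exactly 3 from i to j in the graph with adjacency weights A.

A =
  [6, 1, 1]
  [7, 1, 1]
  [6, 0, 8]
A^⊗3 =
  [8, 2, 2]
  [8, 2, 2]
  [7, 1, 2]

Each entry (A^⊗3)_ij equals the minimum over all length-3 walks i = v_0 → v_1 → … → v_3 = j of Σ_t A[v_t][v_{t+1}]. For example, for (i, j) = (0, 2) we minimise over 9 possible intermediate vertex sequences; the minimum is 2, attained along the walk 0 → 2 → 1 → 2.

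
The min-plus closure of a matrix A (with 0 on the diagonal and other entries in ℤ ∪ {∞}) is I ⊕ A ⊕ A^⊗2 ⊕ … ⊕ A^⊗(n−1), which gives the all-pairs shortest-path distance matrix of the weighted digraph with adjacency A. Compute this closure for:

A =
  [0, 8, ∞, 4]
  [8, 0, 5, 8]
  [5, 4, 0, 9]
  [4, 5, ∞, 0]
Closure =
  [0, 8, 13, 4]
  [8, 0, 5, 8]
  [5, 4, 0, 9]
  [4, 5, 10, 0]

This is the Floyd-Warshall all-pairs shortest-path computation. For each intermediate vertex k = 0, 1, …, 3, update dist[i][j] ← min(dist[i][j], dist[i][k] + dist[k][j]). The final matrix gives, for each (i, j), the minimum total weight of any directed path from i to j (possibly empty when i = j).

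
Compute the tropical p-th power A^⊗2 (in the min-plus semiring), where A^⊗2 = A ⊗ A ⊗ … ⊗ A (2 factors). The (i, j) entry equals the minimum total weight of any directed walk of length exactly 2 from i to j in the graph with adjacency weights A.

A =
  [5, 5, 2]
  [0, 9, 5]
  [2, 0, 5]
A^⊗2 =
  [4, 2, 7]
  [5, 5, 2]
  [0, 5, 4]

Each entry (A^⊗2)_ij equals the minimum over all length-2 walks i = v_0 → v_1 → … → v_2 = j of Σ_t A[v_t][v_{t+1}]. For example, for (i, j) = (0, 2) we minimise over 3 possible intermediate vertex sequences; the minimum is 7, attained along the walk 0 → 0 → 2.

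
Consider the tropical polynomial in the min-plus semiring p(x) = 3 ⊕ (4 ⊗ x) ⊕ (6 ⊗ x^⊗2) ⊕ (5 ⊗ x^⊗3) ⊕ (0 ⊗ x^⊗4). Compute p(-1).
p(-1) = -4

A tropical monomial a ⊗ x^⊗i evaluates to a + i · x. Evaluating each term at x = -1:
  Term 0 contributes 3 + 0 · -1 = 3
  Term 1 contributes 4 + 1 · -1 = 3
  Term 2 contributes 6 + 2 · -1 = 4
  Term 3 contributes 5 + 3 · -1 = 2
  Term 4 contributes 0 + 4 · -1 = -4
p(-1) = ⊕ of these = min[3, 3, 4, 2, -4] = -4.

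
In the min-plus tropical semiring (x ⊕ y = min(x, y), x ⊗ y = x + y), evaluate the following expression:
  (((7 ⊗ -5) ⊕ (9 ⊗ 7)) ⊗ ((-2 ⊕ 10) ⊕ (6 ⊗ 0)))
(((7 ⊗ -5) ⊕ (9 ⊗ 7)) ⊗ ((-2 ⊕ 10) ⊕ (6 ⊗ 0))) = 0

Expand innermost to outermost. Recall ⊕ takes the minimum of its arguments and ⊗ takes their sum. Working out the expression (((7 ⊗ -5) ⊕ (9 ⊗ 7)) ⊗ ((-2 ⊕ 10) ⊕ (6 ⊗ 0))) gives 0.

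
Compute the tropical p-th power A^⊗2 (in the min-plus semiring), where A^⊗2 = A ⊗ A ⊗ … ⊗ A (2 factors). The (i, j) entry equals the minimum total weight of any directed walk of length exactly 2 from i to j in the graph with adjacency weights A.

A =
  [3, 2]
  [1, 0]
A^⊗2 =
  [3, 2]
  [1, 0]

Each entry (A^⊗2)_ij equals the minimum over all length-2 walks i = v_0 → v_1 → … → v_2 = j of Σ_t A[v_t][v_{t+1}]. For example, for (i, j) = (0, 1) we minimise over 2 possible intermediate vertex sequences; the minimum is 2, attained along the walk 0 → 1 → 1.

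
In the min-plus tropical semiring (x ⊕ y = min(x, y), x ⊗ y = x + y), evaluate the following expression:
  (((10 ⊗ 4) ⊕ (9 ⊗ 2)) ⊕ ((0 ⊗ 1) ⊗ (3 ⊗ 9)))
(((10 ⊗ 4) ⊕ (9 ⊗ 2)) ⊕ ((0 ⊗ 1) ⊗ (3 ⊗ 9))) = 11

Expand innermost to outermost. Recall ⊕ takes the minimum of its arguments and ⊗ takes their sum. Working out the expression (((10 ⊗ 4) ⊕ (9 ⊗ 2)) ⊕ ((0 ⊗ 1) ⊗ (3 ⊗ 9))) gives 11.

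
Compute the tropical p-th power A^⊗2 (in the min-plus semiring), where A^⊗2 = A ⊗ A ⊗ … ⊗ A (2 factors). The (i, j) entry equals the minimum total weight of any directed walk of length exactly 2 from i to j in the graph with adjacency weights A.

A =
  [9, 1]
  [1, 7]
A^⊗2 =
  [2, 8]
  [8, 2]

Each entry (A^⊗2)_ij equals the minimum over all length-2 walks i = v_0 → v_1 → … → v_2 = j of Σ_t A[v_t][v_{t+1}]. For example, for (i, j) = (0, 1) we minimise over 2 possible intermediate vertex sequences; the minimum is 8, attained along the walk 0 → 1 → 1.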